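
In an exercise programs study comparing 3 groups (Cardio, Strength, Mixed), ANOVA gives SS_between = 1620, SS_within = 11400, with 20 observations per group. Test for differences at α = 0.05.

df_between = 2, df_within = 57. F = MS_between/MS_within = 810.0/200.0 = 4.05. F_crit ≈ 3.159. Reject H₀. At least one mean differs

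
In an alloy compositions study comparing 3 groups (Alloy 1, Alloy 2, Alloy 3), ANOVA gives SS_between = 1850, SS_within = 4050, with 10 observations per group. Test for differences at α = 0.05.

df_between = 2, df_within = 27. F = MS_between/MS_within = 925.0/150.0 = 6.167. F_crit ≈ 3.354. Reject H₀. At least one mean differs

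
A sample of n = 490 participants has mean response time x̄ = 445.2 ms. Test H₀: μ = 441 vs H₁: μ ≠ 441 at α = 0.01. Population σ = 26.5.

z = (x̄ - μ₀)/(σ/√n) = (445.2 - 441)/(26.5/√490) = 3.508. Critical value: ±2.576. Since |3.508| > 2.576, Reject H₀.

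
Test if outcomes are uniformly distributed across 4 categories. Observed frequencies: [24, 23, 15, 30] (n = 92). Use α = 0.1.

Expected = 23 each. χ² = Σ(O-E)²/E = 4.957. df = 3, critical value = 6.251. Fail to reject H₀.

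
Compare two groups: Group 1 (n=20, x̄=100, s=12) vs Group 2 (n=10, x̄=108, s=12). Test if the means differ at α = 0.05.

Pooled sp = 12.0. t = -1.721, df = 28. Critical t = ±2.048. Fail to reject H₀.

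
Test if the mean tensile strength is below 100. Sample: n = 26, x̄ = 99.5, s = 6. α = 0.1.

t = (99.5 - 100)/(6/√26) = -0.425, df = 25. Critical t = -1.316. Fail to reject H₀.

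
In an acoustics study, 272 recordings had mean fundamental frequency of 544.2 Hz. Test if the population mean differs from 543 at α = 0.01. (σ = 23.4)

z = (x̄ - μ₀)/(σ/√n) = (544.2 - 543)/(23.4/√272) = 0.846. Critical value: ±2.576. Since |0.846| ≤ 2.576, Fail to reject H₀.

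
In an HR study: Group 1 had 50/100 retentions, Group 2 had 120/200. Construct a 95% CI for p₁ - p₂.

p̂₁ = 0.5, p̂₂ = 0.6. Difference = -0.1. CI = (-0.219, 0.019)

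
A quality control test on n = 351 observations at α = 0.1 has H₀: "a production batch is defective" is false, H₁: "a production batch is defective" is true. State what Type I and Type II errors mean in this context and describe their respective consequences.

Type I (false positive): concluding that a production batch is defective when it is not — scrapping a good batch — wasted material and cost for no reason. Type II (false negative): failing to conclude that a production batch is defective when it is — shipping a defective batch — faulty products reach customers. Which is costlier depends on domain priorities and is a judgement call rather than a statistical fact.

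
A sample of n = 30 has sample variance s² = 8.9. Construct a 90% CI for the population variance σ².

df = 29. χ²_{0.05} = 42.557, χ²_{0.95} = 17.708. CI for σ² = ((n-1)s²/χ²_{α/2}, (n-1)s²/χ²_{1-α/2}) = (29·8.9/42.557, 29·8.9/17.708) = (6.06, 14.58)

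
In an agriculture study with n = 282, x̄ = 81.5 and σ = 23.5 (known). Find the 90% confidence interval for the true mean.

CI = x̄ ± z*(σ/√n) = 81.5 ± 1.645(23.5/√282) = 81.5 ± 2.3 = (79.2, 83.8)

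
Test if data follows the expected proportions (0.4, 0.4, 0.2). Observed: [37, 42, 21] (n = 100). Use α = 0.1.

Expected: [40.0, 40.0, 20.0]. χ² = 0.375. df = 2, critical = 4.605. Fail to reject H₀.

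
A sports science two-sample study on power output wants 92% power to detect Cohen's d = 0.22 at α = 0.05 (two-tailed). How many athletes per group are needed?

z_{α/2} = 1.96, z_β = Φ⁻¹(0.92) = 1.405. For small effect (d = 0.22): n per group = 2(z_{α/2} + z_β)²/d² = 2(1.96 + 1.405)²/0.22² = 467.9 → 468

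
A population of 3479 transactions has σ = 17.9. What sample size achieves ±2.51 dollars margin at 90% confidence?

Without FPC: n₀ = (1.645×17.9/2.51)² = 137.623. With FPC: n = n₀N/(n₀+N-1) = 132.4 → n = 133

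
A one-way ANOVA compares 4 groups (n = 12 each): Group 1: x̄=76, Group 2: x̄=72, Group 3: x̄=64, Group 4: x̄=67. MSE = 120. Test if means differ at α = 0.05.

Grand mean = 69.75. SS_between = 1017.0, MS_between = 339.0. F = 2.825, F_crit ≈ 2.816. Reject H₀.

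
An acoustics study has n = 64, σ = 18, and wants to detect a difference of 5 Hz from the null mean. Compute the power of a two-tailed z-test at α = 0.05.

SE = σ/√n = 18/√64 = 2.25. Non-centrality λ = d/SE = 5/2.25 = 2.222. Power ≈ Φ(λ - z_{α/2}) = Φ(2.222 - 1.96) = Φ(0.262) = 0.603.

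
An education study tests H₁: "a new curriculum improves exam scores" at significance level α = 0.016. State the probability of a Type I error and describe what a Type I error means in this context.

P(Type I error) = α = 0.016. A Type I error is rejecting H₀ when H₀ is actually true (false positive) — here, concluding that a new curriculum improves exam scores when in fact this is not the case. Consequence: adopting a curriculum that gives no real benefit — disruption for nothing.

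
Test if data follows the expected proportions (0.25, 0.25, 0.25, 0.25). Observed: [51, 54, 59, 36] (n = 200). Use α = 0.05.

Expected: [50.0, 50.0, 50.0, 50.0]. χ² = 5.88. df = 3, critical = 7.815. Fail to reject H₀.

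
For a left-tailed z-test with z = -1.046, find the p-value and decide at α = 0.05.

p = P(Z < -1.046) = Φ(-1.046) ≈ 0.1478. Since p ≥ 0.05, fail to reject H₀ (not significant) at α = 0.05.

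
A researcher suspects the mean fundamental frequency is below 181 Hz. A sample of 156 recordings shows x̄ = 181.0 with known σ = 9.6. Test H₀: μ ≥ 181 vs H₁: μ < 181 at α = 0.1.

z = 0.0. Critical value: -1.28. Fail to reject H₀.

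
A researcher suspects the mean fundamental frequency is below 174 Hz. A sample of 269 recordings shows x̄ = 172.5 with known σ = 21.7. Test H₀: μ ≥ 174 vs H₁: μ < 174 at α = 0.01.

z = -1.134. Critical value: -2.33. Fail to reject H₀.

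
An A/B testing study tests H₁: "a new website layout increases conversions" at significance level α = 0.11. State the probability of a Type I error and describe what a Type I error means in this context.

P(Type I error) = α = 0.11. A Type I error is rejecting H₀ when H₀ is actually true (false positive) — here, concluding that a new website layout increases conversions when in fact this is not the case. Consequence: rolling out a layout that doesn't actually help — wasted engineering effort.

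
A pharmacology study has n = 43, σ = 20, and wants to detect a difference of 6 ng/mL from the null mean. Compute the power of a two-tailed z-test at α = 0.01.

SE = σ/√n = 20/√43 = 3.05. Non-centrality λ = d/SE = 6/3.05 = 1.967. Power ≈ Φ(λ - z_{α/2}) = Φ(1.967 - 2.576) = Φ(-0.609) = 0.271.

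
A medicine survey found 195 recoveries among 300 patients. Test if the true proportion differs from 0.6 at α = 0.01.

p̂ = 0.65, p₀ = 0.6. z = (p̂ - p₀)/√(p₀(1-p₀)/n) = 1.768. Critical: ±2.576. Fail to reject H₀.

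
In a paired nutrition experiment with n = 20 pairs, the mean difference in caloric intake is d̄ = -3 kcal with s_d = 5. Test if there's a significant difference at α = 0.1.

t = d̄/(s_d/√n) = -3/(5/√20) = -2.683. df = 19, critical t = ±1.729. Reject H₀.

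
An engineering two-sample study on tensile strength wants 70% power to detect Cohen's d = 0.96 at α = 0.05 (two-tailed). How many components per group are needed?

z_{α/2} = 1.96, z_β = Φ⁻¹(0.7) = 0.524. For large effect (d = 0.96): n per group = 2(z_{α/2} + z_β)²/d² = 2(1.96 + 0.524)²/0.96² = 13.4 → 14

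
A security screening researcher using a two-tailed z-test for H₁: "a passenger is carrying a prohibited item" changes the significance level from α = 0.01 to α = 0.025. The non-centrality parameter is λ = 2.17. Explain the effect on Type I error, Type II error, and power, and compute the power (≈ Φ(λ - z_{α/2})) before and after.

Increasing α from 0.01 to 0.025:
• Type I error rate increases (α is the Type I rate by definition).
• Critical value moves from z_{α/2} = 2.576 to 2.241, so power = Φ(λ - z_{α/2}) goes from Φ(2.17 - 2.576) = 0.342 to Φ(2.17 - 2.241) = 0.472.
• Type II error rate β = 1 - power therefore decreases (0.658 → 0.528).
Appropriate when false negatives are costly — here, letting a prohibited item through — security breach.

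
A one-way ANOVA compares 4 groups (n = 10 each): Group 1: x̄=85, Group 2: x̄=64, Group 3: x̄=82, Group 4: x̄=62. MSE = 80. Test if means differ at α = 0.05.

Grand mean = 73.25. SS_between = 4267.5, MS_between = 1422.5. F = 17.781, F_crit ≈ 2.866. Reject H₀.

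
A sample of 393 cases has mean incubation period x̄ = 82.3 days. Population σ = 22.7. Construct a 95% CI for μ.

CI = x̄ ± z*(σ/√n) = 82.3 ± 1.96(22.7/√393) = 82.3 ± 2.24 = (80.06, 84.54)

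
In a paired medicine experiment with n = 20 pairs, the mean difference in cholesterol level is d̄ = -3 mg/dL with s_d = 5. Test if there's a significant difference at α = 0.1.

t = d̄/(s_d/√n) = -3/(5/√20) = -2.683. df = 19, critical t = ±1.729. Reject H₀.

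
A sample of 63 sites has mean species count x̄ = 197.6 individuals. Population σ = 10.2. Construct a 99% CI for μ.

CI = x̄ ± z*(σ/√n) = 197.6 ± 2.576(10.2/√63) = 197.6 ± 3.31 = (194.29, 200.91)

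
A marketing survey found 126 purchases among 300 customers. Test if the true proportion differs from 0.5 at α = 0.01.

p̂ = 0.42, p₀ = 0.5. z = (p̂ - p₀)/√(p₀(1-p₀)/n) = -2.771. Critical: ±2.576. Reject H₀.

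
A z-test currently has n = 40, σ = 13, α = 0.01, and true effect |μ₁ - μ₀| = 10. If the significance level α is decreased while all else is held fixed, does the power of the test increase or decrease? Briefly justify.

Power decreases: a smaller α raises the critical value, so less of the H₁ sampling distribution falls in the rejection region.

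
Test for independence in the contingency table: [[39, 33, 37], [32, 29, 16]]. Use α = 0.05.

χ² = 3.878. df = 2, critical = 5.991. Fail to reject H₀. No evidence of dependence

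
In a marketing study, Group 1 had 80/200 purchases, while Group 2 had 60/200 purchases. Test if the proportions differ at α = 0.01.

p̂₁ = 0.4, p̂₂ = 0.3, pooled p̂ = 0.35. z = 2.097. Critical: ±2.576. Fail to reject H₀.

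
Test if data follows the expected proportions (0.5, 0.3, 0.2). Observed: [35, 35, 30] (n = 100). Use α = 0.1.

Expected: [50.0, 30.0, 20.0]. χ² = 10.333. df = 2, critical = 4.605. Reject H₀.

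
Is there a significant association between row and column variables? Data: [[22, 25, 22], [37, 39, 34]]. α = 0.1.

χ² = 0.06. df = 2, critical = 4.605. Fail to reject H₀. No evidence of dependence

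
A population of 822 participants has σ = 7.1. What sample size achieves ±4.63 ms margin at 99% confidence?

Without FPC: n₀ = (2.576×7.1/4.63)² = 15.604. With FPC: n = n₀N/(n₀+N-1) = 15.3 → n = 16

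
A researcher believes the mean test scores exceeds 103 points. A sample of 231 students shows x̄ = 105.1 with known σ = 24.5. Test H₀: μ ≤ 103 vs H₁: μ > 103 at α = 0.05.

z = 1.303. Critical value: 1.645. Fail to reject H₀.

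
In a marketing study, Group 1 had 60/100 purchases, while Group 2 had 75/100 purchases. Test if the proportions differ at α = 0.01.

p̂₁ = 0.6, p̂₂ = 0.75, pooled p̂ = 0.675. z = -2.265. Critical: ±2.576. Fail to reject H₀.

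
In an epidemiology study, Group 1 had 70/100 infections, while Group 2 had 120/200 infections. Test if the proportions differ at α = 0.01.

p̂₁ = 0.7, p̂₂ = 0.6, pooled p̂ = 0.633. z = 1.694. Critical: ±2.576. Fail to reject H₀.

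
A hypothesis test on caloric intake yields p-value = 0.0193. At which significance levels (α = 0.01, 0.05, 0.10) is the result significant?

p = 0.0193. Significant at: α = 0.05, 0.1.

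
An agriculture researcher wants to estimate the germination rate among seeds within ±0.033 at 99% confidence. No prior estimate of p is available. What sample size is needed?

Conservative approach: use p = 0.5 (maximizes p(1-p) = 0.25). n = z²(0.25)/E² = 2.576²×0.25/0.033² = 1523.4 → n = 1524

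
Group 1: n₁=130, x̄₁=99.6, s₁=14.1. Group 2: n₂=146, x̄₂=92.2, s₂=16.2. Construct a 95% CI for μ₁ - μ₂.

Difference = 7.4. SE = √(14.1²/130 + 16.2²/146) = 1.824. CI = (3.83, 10.97)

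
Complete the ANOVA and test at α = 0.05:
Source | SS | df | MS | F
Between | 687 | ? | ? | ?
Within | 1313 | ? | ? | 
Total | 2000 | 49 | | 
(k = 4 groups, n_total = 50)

df_between = 3, df_within = 46. MS_between = 229.0, MS_within = 28.54. F = 8.023, F_crit ≈ 2.807. Reject H₀.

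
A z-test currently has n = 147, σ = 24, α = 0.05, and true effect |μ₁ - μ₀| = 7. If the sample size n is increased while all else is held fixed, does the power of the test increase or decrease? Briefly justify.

Power increases: a larger n shrinks the standard error σ/√n, moving the sampling distribution under H₁ further from the critical value.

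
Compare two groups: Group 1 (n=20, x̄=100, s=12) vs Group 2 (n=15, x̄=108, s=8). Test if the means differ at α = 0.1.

Pooled sp = 10.49. t = -2.233, df = 33. Critical t = ±1.692. Reject H₀.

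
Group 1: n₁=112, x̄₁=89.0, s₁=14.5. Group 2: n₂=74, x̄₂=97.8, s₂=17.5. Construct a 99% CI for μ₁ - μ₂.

Difference = -8.8. SE = √(14.5²/112 + 17.5²/74) = 2.453. CI = (-15.12, -2.48)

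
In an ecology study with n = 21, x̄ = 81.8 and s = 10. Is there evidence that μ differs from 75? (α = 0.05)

t = (x̄ - μ₀)/(s/√n) = (81.8 - 75)/(10/√21) = 3.116. df = 20, critical t = ±2.086. Reject H₀.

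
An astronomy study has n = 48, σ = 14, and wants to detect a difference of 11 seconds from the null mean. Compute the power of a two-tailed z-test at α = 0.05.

SE = σ/√n = 14/√48 = 2.021. Non-centrality λ = d/SE = 11/2.021 = 5.444. Power ≈ Φ(λ - z_{α/2}) = Φ(5.444 - 1.96) = Φ(3.484) = 1.0.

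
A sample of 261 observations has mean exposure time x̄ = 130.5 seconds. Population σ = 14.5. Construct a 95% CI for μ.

CI = x̄ ± z*(σ/√n) = 130.5 ± 1.96(14.5/√261) = 130.5 ± 1.76 = (128.74, 132.26)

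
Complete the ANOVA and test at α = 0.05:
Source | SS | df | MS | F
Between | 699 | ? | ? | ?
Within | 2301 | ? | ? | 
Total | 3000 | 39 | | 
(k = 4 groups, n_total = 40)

df_between = 3, df_within = 36. MS_between = 233.0, MS_within = 63.92. F = 3.645, F_crit ≈ 2.866. Reject H₀.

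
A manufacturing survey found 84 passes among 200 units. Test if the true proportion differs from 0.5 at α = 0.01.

p̂ = 0.42, p₀ = 0.5. z = (p̂ - p₀)/√(p₀(1-p₀)/n) = -2.263. Critical: ±2.576. Fail to reject H₀.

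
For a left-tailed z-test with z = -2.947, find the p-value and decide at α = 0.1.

p = P(Z < -2.947) = Φ(-2.947) ≈ 0.0016. Since p < 0.1, reject H₀ (significant) at α = 0.1.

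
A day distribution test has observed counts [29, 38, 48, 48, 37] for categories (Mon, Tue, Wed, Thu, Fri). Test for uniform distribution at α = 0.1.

Expected = 40 each. χ² = Σ(O-E)²/E = 6.55. df = 4, critical value = 7.779. Fail to reject H₀.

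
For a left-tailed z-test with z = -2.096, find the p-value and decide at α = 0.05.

p = P(Z < -2.096) = Φ(-2.096) ≈ 0.018. Since p < 0.05, reject H₀ (significant) at α = 0.05.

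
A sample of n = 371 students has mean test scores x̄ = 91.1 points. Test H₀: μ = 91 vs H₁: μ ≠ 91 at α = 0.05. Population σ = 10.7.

z = (x̄ - μ₀)/(σ/√n) = (91.1 - 91)/(10.7/√371) = 0.18. Critical value: ±1.96. Since |0.18| ≤ 1.96, Fail to reject H₀.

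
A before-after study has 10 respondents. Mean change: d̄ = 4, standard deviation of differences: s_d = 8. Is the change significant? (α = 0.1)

t = d̄/(s_d/√n) = 4/(8/√10) = 1.581. df = 9, critical t = ±1.833. Fail to reject H₀.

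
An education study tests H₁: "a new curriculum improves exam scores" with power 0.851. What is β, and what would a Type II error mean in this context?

β = 1 - power = 1 - 0.851 = 0.149. A Type II error is failing to reject H₀ when H₀ is false (false negative) — here, failing to conclude that a new curriculum improves exam scores when in fact it is true. Consequence: keeping the old curriculum when the new one would have helped students.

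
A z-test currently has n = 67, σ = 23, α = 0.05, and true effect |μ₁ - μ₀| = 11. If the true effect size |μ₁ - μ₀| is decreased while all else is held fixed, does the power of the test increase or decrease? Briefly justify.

Power decreases: a smaller true effect decreases the non-centrality λ = |μ₁ - μ₀|/(σ/√n).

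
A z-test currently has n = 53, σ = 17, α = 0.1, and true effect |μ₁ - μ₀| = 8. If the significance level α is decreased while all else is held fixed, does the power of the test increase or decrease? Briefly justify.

Power decreases: a smaller α raises the critical value, so less of the H₁ sampling distribution falls in the rejection region.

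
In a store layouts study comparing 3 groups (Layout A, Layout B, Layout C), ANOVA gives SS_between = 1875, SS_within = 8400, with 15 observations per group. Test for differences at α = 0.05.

df_between = 2, df_within = 42. F = MS_between/MS_within = 937.5/200.0 = 4.688. F_crit ≈ 3.22. Reject H₀. At least one mean differs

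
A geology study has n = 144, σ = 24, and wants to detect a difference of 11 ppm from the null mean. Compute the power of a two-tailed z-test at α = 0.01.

SE = σ/√n = 24/√144 = 2.0. Non-centrality λ = d/SE = 11/2.0 = 5.5. Power ≈ Φ(λ - z_{α/2}) = Φ(5.5 - 2.576) = Φ(2.924) = 0.998.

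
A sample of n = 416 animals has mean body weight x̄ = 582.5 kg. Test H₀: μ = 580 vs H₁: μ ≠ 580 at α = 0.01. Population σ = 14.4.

z = (x̄ - μ₀)/(σ/√n) = (582.5 - 580)/(14.4/√416) = 3.541. Critical value: ±2.576. Since |3.541| > 2.576, Reject H₀.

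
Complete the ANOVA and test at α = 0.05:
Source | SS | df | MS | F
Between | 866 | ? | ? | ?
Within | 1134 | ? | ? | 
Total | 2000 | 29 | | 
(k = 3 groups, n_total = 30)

df_between = 2, df_within = 27. MS_between = 433.0, MS_within = 42.0. F = 10.31, F_crit ≈ 3.354. Reject H₀.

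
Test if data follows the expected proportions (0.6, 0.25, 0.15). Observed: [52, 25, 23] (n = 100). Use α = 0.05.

Expected: [60.0, 25.0, 15.0]. χ² = 5.333. df = 2, critical = 5.991. Fail to reject H₀.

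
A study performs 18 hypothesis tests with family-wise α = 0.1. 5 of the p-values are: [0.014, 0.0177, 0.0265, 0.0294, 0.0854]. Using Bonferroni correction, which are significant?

Bonferroni α = 0.1/18 = 0.00556. None of the given p-values are significant.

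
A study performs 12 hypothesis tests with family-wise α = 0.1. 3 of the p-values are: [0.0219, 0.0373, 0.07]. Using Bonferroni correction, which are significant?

Bonferroni α = 0.1/12 = 0.00833. None of the given p-values are significant.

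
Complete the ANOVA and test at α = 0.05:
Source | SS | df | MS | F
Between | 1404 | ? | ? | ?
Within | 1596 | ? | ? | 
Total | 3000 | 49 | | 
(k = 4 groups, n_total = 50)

df_between = 3, df_within = 46. MS_between = 468.0, MS_within = 34.7. F = 13.489, F_crit ≈ 2.807. Reject H₀.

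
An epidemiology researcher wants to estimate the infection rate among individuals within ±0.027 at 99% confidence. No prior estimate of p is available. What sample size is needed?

Conservative approach: use p = 0.5 (maximizes p(1-p) = 0.25). n = z²(0.25)/E² = 2.576²×0.25/0.027² = 2275.6 → n = 2276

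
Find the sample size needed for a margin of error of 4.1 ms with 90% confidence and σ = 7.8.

n = (z*σ/E)² = (1.645×7.8/4.1)² = 9.8 → n = 10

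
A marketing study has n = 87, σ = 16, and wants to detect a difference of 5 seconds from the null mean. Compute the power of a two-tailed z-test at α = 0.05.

SE = σ/√n = 16/√87 = 1.715. Non-centrality λ = d/SE = 5/1.715 = 2.915. Power ≈ Φ(λ - z_{α/2}) = Φ(2.915 - 1.96) = Φ(0.955) = 0.83.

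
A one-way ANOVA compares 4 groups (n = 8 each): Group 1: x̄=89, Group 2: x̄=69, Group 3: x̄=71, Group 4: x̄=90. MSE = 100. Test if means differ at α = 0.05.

Grand mean = 79.75. SS_between = 3062.0, MS_between = 1020.67. F = 10.207, F_crit ≈ 2.947. Reject H₀.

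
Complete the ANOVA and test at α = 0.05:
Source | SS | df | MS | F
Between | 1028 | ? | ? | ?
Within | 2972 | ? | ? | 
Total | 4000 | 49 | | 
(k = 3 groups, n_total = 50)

df_between = 2, df_within = 47. MS_between = 514.0, MS_within = 63.23. F = 8.129, F_crit ≈ 3.195. Reject H₀.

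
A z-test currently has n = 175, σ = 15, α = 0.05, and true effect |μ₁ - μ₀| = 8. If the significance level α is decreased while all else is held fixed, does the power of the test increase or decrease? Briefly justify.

Power decreases: a smaller α raises the critical value, so less of the H₁ sampling distribution falls in the rejection region.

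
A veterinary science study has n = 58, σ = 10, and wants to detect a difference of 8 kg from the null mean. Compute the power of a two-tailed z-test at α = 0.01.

SE = σ/√n = 10/√58 = 1.313. Non-centrality λ = d/SE = 8/1.313 = 6.093. Power ≈ Φ(λ - z_{α/2}) = Φ(6.093 - 2.576) = Φ(3.517) = 1.0.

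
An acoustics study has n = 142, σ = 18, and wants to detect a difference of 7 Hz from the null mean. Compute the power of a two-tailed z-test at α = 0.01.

SE = σ/√n = 18/√142 = 1.511. Non-centrality λ = d/SE = 7/1.511 = 4.634. Power ≈ Φ(λ - z_{α/2}) = Φ(4.634 - 2.576) = Φ(2.058) = 0.98.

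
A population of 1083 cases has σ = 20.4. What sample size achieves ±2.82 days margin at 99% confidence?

Without FPC: n₀ = (2.576×20.4/2.82)² = 347.259. With FPC: n = n₀N/(n₀+N-1) = 263.1 → n = 264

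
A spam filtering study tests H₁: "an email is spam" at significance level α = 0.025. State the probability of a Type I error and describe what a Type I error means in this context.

P(Type I error) = α = 0.025. A Type I error is rejecting H₀ when H₀ is actually true (false positive) — here, concluding that an email is spam when in fact this is not the case. Consequence: a legitimate email is sent to the spam folder and the user misses it.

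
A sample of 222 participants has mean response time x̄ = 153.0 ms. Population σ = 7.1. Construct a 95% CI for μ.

CI = x̄ ± z*(σ/√n) = 153.0 ± 1.96(7.1/√222) = 153.0 ± 0.93 = (152.07, 153.93)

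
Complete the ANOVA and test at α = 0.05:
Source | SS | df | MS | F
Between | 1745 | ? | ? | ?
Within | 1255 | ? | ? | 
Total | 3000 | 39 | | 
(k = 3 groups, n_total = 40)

df_between = 2, df_within = 37. MS_between = 872.5, MS_within = 33.92. F = 25.723, F_crit ≈ 3.252. Reject H₀.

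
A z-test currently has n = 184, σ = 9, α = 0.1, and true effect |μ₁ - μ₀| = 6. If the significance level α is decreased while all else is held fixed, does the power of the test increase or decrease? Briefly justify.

Power decreases: a smaller α raises the critical value, so less of the H₁ sampling distribution falls in the rejection region.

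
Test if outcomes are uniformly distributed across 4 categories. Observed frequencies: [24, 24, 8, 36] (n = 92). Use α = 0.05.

Expected = 23 each. χ² = Σ(O-E)²/E = 17.217. df = 3, critical value = 7.815. Reject H₀.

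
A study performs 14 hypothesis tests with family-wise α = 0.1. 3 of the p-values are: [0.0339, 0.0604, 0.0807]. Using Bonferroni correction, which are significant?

Bonferroni α = 0.1/14 = 0.00714. None of the given p-values are significant.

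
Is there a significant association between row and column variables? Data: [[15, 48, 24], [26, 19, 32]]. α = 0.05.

χ² = 16.096. df = 2, critical = 5.991. Reject H₀. Variables are dependent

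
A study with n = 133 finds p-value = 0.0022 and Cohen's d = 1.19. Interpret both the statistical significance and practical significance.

Statistically significant (p = 0.0022 < 0.05). Cohen's d = 1.19 indicates a large effect size. Both statistical and practical significance should be considered.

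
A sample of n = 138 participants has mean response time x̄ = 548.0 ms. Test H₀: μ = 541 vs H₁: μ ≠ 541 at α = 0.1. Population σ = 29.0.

z = (x̄ - μ₀)/(σ/√n) = (548.0 - 541)/(29.0/√138) = 2.836. Critical value: ±1.645. Since |2.836| > 1.645, Reject H₀.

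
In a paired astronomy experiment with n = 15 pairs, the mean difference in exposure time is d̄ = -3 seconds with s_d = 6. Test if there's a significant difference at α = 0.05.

t = d̄/(s_d/√n) = -3/(6/√15) = -1.936. df = 14, critical t = ±2.145. Fail to reject H₀.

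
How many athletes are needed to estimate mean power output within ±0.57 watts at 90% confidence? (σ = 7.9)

n = (z*σ/E)² = (1.645×7.9/0.57)² = 519.8 → n = 520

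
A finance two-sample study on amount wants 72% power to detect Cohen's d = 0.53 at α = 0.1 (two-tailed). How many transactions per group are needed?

z_{α/2} = 1.645, z_β = Φ⁻¹(0.72) = 0.583. For medium effect (d = 0.53): n per group = 2(z_{α/2} + z_β)²/d² = 2(1.645 + 0.583)²/0.53² = 35.3 → 36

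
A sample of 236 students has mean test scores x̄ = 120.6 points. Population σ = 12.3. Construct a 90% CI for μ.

CI = x̄ ± z*(σ/√n) = 120.6 ± 1.645(12.3/√236) = 120.6 ± 1.32 = (119.28, 121.92)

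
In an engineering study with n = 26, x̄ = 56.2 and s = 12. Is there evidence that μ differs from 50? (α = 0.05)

t = (x̄ - μ₀)/(s/√n) = (56.2 - 50)/(12/√26) = 2.634. df = 25, critical t = ±2.06. Reject H₀.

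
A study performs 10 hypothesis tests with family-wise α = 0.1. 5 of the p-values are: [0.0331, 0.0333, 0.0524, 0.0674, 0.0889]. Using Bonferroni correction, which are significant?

Bonferroni α = 0.1/10 = 0.01. None of the given p-values are significant.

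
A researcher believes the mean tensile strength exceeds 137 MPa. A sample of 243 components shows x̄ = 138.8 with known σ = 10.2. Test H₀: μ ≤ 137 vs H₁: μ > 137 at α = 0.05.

z = 2.751. Critical value: 1.645. Reject H₀.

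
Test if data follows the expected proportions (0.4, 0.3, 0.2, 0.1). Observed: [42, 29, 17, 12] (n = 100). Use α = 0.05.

Expected: [40.0, 30.0, 20.0, 10.0]. χ² = 0.983. df = 3, critical = 7.815. Fail to reject H₀.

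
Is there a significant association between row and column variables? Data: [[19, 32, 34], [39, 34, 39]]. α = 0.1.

χ² = 3.668. df = 2, critical = 4.605. Fail to reject H₀. No evidence of dependence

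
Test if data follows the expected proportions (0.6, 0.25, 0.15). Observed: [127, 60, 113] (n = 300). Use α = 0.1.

Expected: [180.0, 75.0, 45.0]. χ² = 121.361. df = 2, critical = 4.605. Reject H₀.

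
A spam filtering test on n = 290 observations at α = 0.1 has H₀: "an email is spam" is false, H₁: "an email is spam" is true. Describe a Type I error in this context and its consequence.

Type I error: rejecting H₀ when it is true — concluding that an email is spam when in fact it is not. Consequence: a legitimate email is sent to the spam folder and the user misses it.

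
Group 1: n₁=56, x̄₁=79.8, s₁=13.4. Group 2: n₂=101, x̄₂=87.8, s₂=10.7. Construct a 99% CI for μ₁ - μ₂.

Difference = -8.0. SE = √(13.4²/56 + 10.7²/101) = 2.083. CI = (-13.37, -2.63)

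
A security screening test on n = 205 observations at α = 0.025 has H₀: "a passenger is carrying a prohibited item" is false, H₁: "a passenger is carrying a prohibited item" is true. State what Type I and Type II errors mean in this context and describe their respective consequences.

Type I (false positive): concluding that a passenger is carrying a prohibited item when it is not — detaining an innocent passenger — delay and inconvenience. Type II (false negative): failing to conclude that a passenger is carrying a prohibited item when it is — letting a prohibited item through — security breach. Which is costlier depends on domain priorities and is a judgement call rather than a statistical fact.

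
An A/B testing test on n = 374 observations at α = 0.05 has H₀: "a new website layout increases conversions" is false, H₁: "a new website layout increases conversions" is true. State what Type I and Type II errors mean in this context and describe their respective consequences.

Type I (false positive): concluding that a new website layout increases conversions when it is not — rolling out a layout that doesn't actually help — wasted engineering effort. Type II (false negative): failing to conclude that a new website layout increases conversions when it is — discarding a layout that would have improved conversions — lost revenue. Which is costlier depends on domain priorities and is a judgement call rather than a statistical fact.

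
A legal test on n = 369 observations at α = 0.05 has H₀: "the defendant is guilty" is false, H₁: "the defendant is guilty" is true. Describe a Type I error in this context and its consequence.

Type I error: rejecting H₀ when it is true — concluding that the defendant is guilty when in fact it is not. Consequence: convicting an innocent person.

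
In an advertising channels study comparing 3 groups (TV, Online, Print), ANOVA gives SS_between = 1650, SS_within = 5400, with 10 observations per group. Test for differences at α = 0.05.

df_between = 2, df_within = 27. F = MS_between/MS_within = 825.0/200.0 = 4.125. F_crit ≈ 3.354. Reject H₀. At least one mean differs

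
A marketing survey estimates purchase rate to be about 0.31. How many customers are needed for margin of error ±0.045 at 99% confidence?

n = z²p(1-p)/E² = 2.576²×0.31×0.69/0.045² = 700.9 → n = 701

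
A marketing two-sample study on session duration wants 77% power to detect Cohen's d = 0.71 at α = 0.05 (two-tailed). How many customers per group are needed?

z_{α/2} = 1.96, z_β = Φ⁻¹(0.77) = 0.739. For medium effect (d = 0.71): n per group = 2(z_{α/2} + z_β)²/d² = 2(1.96 + 0.739)²/0.71² = 28.9 → 29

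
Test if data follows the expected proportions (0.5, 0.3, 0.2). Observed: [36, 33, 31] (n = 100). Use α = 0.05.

Expected: [50.0, 30.0, 20.0]. χ² = 10.27. df = 2, critical = 5.991. Reject H₀.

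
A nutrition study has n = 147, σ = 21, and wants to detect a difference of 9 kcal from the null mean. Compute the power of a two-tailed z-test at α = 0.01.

SE = σ/√n = 21/√147 = 1.732. Non-centrality λ = d/SE = 9/1.732 = 5.196. Power ≈ Φ(λ - z_{α/2}) = Φ(5.196 - 2.576) = Φ(2.62) = 0.996.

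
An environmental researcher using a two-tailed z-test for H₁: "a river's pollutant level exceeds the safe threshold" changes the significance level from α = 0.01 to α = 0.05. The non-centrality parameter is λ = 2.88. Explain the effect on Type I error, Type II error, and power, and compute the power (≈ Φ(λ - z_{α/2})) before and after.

Increasing α from 0.01 to 0.05:
• Type I error rate increases (α is the Type I rate by definition).
• Critical value moves from z_{α/2} = 2.576 to 1.96, so power = Φ(λ - z_{α/2}) goes from Φ(2.88 - 2.576) = 0.619 to Φ(2.88 - 1.96) = 0.821.
• Type II error rate β = 1 - power therefore decreases (0.381 → 0.179).
Appropriate when false negatives are costly — here, allowing unsafe pollution to continue.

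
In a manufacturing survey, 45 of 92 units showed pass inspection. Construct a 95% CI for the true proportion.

p̂ = 0.489. CI = p̂ ± z*√(p̂(1-p̂)/n) = (0.387, 0.591)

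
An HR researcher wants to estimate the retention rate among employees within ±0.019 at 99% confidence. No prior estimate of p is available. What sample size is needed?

Conservative approach: use p = 0.5 (maximizes p(1-p) = 0.25). n = z²(0.25)/E² = 2.576²×0.25/0.019² = 4595.4 → n = 4596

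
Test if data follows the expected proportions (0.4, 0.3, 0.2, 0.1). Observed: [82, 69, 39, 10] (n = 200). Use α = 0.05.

Expected: [80.0, 60.0, 40.0, 20.0]. χ² = 6.425. df = 3, critical = 7.815. Fail to reject H₀.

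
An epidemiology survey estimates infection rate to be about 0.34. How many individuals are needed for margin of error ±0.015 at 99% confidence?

n = z²p(1-p)/E² = 2.576²×0.34×0.66/0.015² = 6618.1 → n = 6619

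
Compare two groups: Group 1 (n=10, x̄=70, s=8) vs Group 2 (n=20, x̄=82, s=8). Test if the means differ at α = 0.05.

Pooled sp = 8.0. t = -3.873, df = 28. Critical t = ±2.048. Reject H₀.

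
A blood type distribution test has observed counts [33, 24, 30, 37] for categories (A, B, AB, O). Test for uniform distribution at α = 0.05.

Expected = 31 each. χ² = Σ(O-E)²/E = 2.903. df = 3, critical value = 7.815. Fail to reject H₀.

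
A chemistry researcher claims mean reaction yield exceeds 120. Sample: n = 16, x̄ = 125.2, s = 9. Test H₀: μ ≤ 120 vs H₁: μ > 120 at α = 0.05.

t = (125.2 - 120)/(9/√16) = 2.311, df = 15. Critical t = 1.753. Reject H₀.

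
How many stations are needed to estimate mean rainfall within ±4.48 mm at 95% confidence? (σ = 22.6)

n = (z*σ/E)² = (1.96×22.6/4.48)² = 97.8 → n = 98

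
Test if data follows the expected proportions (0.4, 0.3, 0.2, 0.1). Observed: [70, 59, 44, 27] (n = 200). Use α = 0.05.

Expected: [80.0, 60.0, 40.0, 20.0]. χ² = 4.117. df = 3, critical = 7.815. Fail to reject H₀.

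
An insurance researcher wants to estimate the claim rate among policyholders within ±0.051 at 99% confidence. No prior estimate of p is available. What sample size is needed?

Conservative approach: use p = 0.5 (maximizes p(1-p) = 0.25). n = z²(0.25)/E² = 2.576²×0.25/0.051² = 637.8 → n = 638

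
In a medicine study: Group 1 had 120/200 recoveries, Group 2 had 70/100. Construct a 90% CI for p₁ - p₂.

p̂₁ = 0.6, p̂₂ = 0.7. Difference = -0.1. CI = (-0.194, -0.006)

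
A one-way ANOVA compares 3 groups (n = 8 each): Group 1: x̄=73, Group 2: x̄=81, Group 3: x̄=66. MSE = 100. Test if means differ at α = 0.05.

Grand mean = 73.33. SS_between = 901.33, MS_between = 450.67. F = 4.507, F_crit ≈ 3.467. Reject H₀.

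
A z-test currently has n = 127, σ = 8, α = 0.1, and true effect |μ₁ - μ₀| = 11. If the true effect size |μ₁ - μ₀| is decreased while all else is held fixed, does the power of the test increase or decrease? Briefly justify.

Power decreases: a smaller true effect decreases the non-centrality λ = |μ₁ - μ₀|/(σ/√n).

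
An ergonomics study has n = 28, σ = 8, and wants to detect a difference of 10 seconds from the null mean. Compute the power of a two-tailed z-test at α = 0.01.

SE = σ/√n = 8/√28 = 1.512. Non-centrality λ = d/SE = 10/1.512 = 6.614. Power ≈ Φ(λ - z_{α/2}) = Φ(6.614 - 2.576) = Φ(4.038) = 1.0.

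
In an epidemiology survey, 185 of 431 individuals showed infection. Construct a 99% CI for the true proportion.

p̂ = 0.429. CI = p̂ ± z*√(p̂(1-p̂)/n) = (0.368, 0.491)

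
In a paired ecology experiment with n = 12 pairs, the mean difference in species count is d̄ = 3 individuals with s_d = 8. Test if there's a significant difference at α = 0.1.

t = d̄/(s_d/√n) = 3/(8/√12) = 1.299. df = 11, critical t = ±1.796. Fail to reject H₀.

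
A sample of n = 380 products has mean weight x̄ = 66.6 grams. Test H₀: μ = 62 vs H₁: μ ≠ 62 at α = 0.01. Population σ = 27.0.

z = (x̄ - μ₀)/(σ/√n) = (66.6 - 62)/(27.0/√380) = 3.321. Critical value: ±2.576. Since |3.321| > 2.576, Reject H₀.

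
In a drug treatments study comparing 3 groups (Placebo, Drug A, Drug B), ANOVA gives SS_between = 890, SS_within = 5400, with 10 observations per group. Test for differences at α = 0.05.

df_between = 2, df_within = 27. F = MS_between/MS_within = 445.0/200.0 = 2.225. F_crit ≈ 3.354. Fail to reject H₀.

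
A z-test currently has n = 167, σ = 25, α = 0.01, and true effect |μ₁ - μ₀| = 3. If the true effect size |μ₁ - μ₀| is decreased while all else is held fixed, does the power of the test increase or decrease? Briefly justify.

Power decreases: a smaller true effect decreases the non-centrality λ = |μ₁ - μ₀|/(σ/√n).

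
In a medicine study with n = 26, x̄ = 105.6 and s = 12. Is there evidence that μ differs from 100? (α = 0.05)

t = (x̄ - μ₀)/(s/√n) = (105.6 - 100)/(12/√26) = 2.38. df = 25, critical t = ±2.06. Reject H₀.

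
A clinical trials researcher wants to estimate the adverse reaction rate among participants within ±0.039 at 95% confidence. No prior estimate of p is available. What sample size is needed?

Conservative approach: use p = 0.5 (maximizes p(1-p) = 0.25). n = z²(0.25)/E² = 1.96²×0.25/0.039² = 631.4 → n = 632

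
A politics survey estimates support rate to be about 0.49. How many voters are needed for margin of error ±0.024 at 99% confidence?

n = z²p(1-p)/E² = 2.576²×0.49×0.51/0.024² = 2879.0 → n = 2879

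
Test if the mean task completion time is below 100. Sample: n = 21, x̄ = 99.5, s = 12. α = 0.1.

t = (99.5 - 100)/(12/√21) = -0.191, df = 20. Critical t = -1.325. Fail to reject H₀.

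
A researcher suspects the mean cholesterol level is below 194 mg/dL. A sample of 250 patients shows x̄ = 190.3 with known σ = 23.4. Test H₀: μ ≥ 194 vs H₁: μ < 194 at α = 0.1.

z = -2.5. Critical value: -1.28. Reject H₀.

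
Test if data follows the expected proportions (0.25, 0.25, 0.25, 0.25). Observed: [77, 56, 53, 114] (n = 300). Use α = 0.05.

Expected: [75.0, 75.0, 75.0, 75.0]. χ² = 31.6. df = 3, critical = 7.815. Reject H₀.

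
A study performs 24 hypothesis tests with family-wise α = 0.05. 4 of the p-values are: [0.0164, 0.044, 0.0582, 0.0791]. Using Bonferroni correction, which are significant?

Bonferroni α = 0.05/24 = 0.00208. None of the given p-values are significant.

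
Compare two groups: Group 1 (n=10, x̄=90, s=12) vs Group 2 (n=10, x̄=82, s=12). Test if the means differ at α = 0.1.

Pooled sp = 12.0. t = 1.491, df = 18. Critical t = ±1.734. Fail to reject H₀.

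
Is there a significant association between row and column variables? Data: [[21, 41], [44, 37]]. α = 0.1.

χ² = 5.924. df = 1, critical = 2.706. Reject H₀. Variables are dependent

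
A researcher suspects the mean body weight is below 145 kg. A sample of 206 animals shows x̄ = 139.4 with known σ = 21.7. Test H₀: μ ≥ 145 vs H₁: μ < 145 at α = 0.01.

z = -3.704. Critical value: -2.33. Reject H₀.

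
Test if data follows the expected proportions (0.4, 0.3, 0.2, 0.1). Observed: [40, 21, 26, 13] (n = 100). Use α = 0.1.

Expected: [40.0, 30.0, 20.0, 10.0]. χ² = 5.4. df = 3, critical = 6.251. Fail to reject H₀.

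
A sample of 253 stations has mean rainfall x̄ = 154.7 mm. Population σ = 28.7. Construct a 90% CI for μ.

CI = x̄ ± z*(σ/√n) = 154.7 ± 1.645(28.7/√253) = 154.7 ± 2.97 = (151.73, 157.67)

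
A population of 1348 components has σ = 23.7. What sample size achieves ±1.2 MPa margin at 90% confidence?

Without FPC: n₀ = (1.645×23.7/1.2)² = 1055.519. With FPC: n = n₀N/(n₀+N-1) = 592.2 → n = 593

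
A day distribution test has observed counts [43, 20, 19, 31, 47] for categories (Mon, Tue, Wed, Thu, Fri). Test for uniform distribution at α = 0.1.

Expected = 32 each. χ² = Σ(O-E)²/E = 20.625. df = 4, critical value = 7.779. Reject H₀.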